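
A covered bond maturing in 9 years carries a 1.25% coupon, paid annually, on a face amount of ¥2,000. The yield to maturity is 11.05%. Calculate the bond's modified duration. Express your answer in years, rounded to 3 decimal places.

7.468 years

Periodic yield y = 0.1105. First find Macaulay duration:
  t   CF        PV=CF/(1+0.1105)^t    t·PV
  1        25.00        22.5124        22.5124
  2        25.00        20.2723        40.5446
  3        25.00        18.2551        54.7653
  4        25.00        16.4386        65.7545
  5        25.00        14.8029        74.0146
  6        25.00        13.3300        79.9797
  7        25.00        12.0036        84.0249
  8        25.00        10.8091        86.4732
  9     2,025.00       788.4206     7,095.7854
  Σ                    916.8446     7,603.8546
P = 916.8446; Macaulay duration = 7,603.8546 / 916.8446 = 8.29350 years.
Modified duration = D_Mac / (1 + y) = 8.29350 / 1.1105 = 7.46826 years.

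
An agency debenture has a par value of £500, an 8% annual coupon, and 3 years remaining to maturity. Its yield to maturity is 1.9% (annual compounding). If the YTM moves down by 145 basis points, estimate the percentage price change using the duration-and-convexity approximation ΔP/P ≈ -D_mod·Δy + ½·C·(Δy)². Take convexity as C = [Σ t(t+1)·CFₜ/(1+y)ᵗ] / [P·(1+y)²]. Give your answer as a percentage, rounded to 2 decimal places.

With y = 0.019:
  t   CF        PV=CF/(1+0.019)^t    t·PV        t(t+1)·PV
  1        40.00        39.2542        39.2542          78.5083
  2        40.00        38.5222        77.0445         231.1335
  3       540.00       510.3536     1,531.0609       6,124.2436
  Σ                    588.1300     1,647.3596       6,433.8854
P = 588.1300; D_Mac = 2.80101 yrs; D_mod = 2.74879 yrs; C = 10.53541.
Duration effect: -2.74879 × (-0.0145) = +0.039857
Convexity effect: 0.5 × 10.53541 × (-0.0145)² = +0.0011075
ΔP/P ≈ +0.039857 + 0.0011075 = +0.040965 = +4.0965%.

+4.10%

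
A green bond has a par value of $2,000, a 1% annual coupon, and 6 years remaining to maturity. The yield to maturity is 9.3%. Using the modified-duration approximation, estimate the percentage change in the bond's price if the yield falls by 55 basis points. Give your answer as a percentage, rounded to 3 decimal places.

Periodic yield y = 0.093. Modified duration first:
  t   CF        PV=CF/(1+0.093)^t    t·PV
  1        20.00        18.2983        18.2983
  2        20.00        16.7413        33.4826
  3        20.00        15.3169        45.9506
  4        20.00        14.0136        56.0544
  5        20.00        12.8212        64.1061
  6     2,020.00     1,184.7600     7,108.5602
  Σ                  1,261.9513     7,326.4521
P = 1,261.9513; D_Mac = 5.80565 yrs; D_mod = 5.80565/(1+0.093) = 5.31167 yrs.
ΔP/P ≈ -D_mod · Δy = -5.31167 × (-0.0055) = +0.029214 = +2.9214%.

+2.921%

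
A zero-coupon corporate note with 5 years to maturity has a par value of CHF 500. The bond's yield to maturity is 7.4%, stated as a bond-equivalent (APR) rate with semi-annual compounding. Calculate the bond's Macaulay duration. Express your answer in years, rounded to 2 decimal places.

5.00 years

A zero-coupon bond has a single cash flow at maturity, so its Macaulay duration equals its maturity: 5 years.
(Equivalently: 10 semi-annual periods ÷ 2 = 5 years.)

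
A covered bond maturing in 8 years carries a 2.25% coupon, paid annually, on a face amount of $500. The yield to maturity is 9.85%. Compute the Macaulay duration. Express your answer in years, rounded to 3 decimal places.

Periodic yield y = 0.0985. Discount each cash flow and weight by its year:
  t   CF        PV=CF/(1+0.0985)^t    t·PV
  1        11.25        10.2412        10.2412
  2        11.25         9.3229        18.6459
  3        11.25         8.4870        25.4609
  4        11.25         7.7260        30.9038
  5        11.25         7.0332        35.1659
  6        11.25         6.4025        38.4152
  7        11.25         5.8284        40.7991
  8       511.25       241.1198     1,928.9582
  Σ                    296.1610     2,128.5902
Price P = Σ PV = 296.1610.
Macaulay duration = Σ(t·PV) / P = 2,128.5902 / 296.1610 = 7.18727 years.

7.187 years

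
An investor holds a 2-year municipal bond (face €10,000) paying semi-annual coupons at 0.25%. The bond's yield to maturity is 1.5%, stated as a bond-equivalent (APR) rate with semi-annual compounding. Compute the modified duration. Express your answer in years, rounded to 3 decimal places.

Periodic yield y = 0.0075. First find Macaulay duration:
  t   CF        PV=CF/(1+0.0075)^t    t·PV
  1        12.50        12.4069        12.4069
  2        12.50        12.3146        24.6292
  3        12.50        12.2229        36.6687
  4    10,012.50     9,717.6736    38,870.6946
  Σ                  9,754.6181    38,944.3995
P = 9,754.6181; Macaulay duration = 38,944.3995 / 9,754.6181 = 3.99241 half-year periods = 1.99620 years.
Modified duration = D_Mac / (1 + y) = 1.99620 / 1.0075 = 1.98134 years.

1.981 years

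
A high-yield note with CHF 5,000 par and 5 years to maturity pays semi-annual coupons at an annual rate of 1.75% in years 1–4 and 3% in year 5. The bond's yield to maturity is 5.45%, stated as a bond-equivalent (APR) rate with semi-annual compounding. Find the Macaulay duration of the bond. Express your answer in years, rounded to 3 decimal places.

4.787 years

Periodic yield y = 0.02725. Discount each cash flow and weight by its period:
  t   CF        PV=CF/(1+0.02725)^t    t·PV
  1        43.75        42.5894        42.5894
  2        43.75        41.4597        82.9193
  3        43.75        40.3599       121.0796
  4        43.75        39.2892       157.1569
  5        43.75        38.2470       191.2350
  6        43.75        37.2324       223.3945
  7        43.75        36.2447       253.7132
  8        43.75        35.2833       282.2662
  9        75.00        58.8811       529.9299
  10    5,075.00     3,878.5960    38,785.9602
  Σ                  4,248.1827    40,670.2441
Price P = Σ PV = 4,248.1827.
Macaulay duration = Σ(t·PV) / P = 40,670.2441 / 4,248.1827 = 9.57356 half-year periods.
In years: 9.57356 / 2 = 4.78678 years.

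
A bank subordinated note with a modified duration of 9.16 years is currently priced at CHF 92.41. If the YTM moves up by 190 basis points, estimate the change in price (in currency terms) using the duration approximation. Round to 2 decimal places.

Duration approximation: ΔP/P ≈ -D_mod · Δy = -9.16 × (+0.019) = -0.174040.
ΔP ≈ 92.41 × (-0.174040) = -16.0830364.

-CHF 16.08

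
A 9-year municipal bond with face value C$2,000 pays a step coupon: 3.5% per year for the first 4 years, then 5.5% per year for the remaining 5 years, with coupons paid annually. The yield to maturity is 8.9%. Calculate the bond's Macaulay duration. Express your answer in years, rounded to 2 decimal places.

Periodic yield y = 0.089. Discount each cash flow and weight by its year:
  t   CF        PV=CF/(1+0.089)^t    t·PV
  1        70.00        64.2792        64.2792
  2        70.00        59.0259       118.0517
  3        70.00        54.2019       162.6057
  4        70.00        49.7722       199.0887
  5       110.00        71.8213       359.1065
  6       110.00        65.9516       395.7097
  7       110.00        60.5616       423.9314
  8       110.00        55.6121       444.8972
  9     2,110.00       979.5611     8,816.0500
  Σ                  1,460.7869    10,983.7200
Price P = Σ PV = 1,460.7869.
Macaulay duration = Σ(t·PV) / P = 10,983.7200 / 1,460.7869 = 7.51904 years.

7.52 years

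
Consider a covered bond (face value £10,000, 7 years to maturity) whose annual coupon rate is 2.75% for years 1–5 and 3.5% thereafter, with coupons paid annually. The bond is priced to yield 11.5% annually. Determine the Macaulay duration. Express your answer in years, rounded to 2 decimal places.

Periodic yield y = 0.115. Discount each cash flow and weight by its year:
  t   CF        PV=CF/(1+0.115)^t    t·PV
  1       275.00       246.6368       246.6368
  2       275.00       221.1989       442.3978
  3       275.00       198.3847       595.1540
  4       275.00       177.9235       711.6939
  5       275.00       159.5726       797.8631
  6       350.00       182.1457     1,092.8740
  7    10,350.00     4,830.7691    33,815.3836
  Σ                  6,016.6312    37,702.0030
Price P = Σ PV = 6,016.6312.
Macaulay duration = Σ(t·PV) / P = 37,702.0030 / 6,016.6312 = 6.26630 years.

6.27 years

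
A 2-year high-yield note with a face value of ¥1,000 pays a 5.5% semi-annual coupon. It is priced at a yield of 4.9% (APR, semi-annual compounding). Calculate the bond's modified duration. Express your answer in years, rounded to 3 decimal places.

Periodic yield y = 0.0245. First find Macaulay duration:
  t   CF        PV=CF/(1+0.0245)^t    t·PV
  1        27.50        26.8424        26.8424
  2        27.50        26.2005        52.4009
  3        27.50        25.5739        76.7217
  4     1,027.50       932.6828     3,730.7313
  Σ                  1,011.2995     3,886.6962
P = 1,011.2995; Macaulay duration = 3,886.6962 / 1,011.2995 = 3.84327 half-year periods = 1.92163 years.
Modified duration = D_Mac / (1 + y) = 1.92163 / 1.0245 = 1.87568 years.

1.876 years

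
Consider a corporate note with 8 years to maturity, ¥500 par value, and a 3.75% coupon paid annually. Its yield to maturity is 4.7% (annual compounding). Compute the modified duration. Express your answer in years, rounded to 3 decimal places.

6.706 years

Periodic yield y = 0.047. First find Macaulay duration:
  t   CF        PV=CF/(1+0.047)^t    t·PV
  1        18.75        17.9083        17.9083
  2        18.75        17.1044        34.2088
  3        18.75        16.3366        49.0097
  4        18.75        15.6032        62.4129
  5        18.75        14.9028        74.5140
  6        18.75        14.2338        85.4029
  7        18.75        13.5949        95.1640
  8       518.75       359.2400     2,873.9198
  Σ                    468.9240     3,292.5404
P = 468.9240; Macaulay duration = 3,292.5404 / 468.9240 = 7.02148 years.
Modified duration = D_Mac / (1 + y) = 7.02148 / 1.047 = 6.70628 years.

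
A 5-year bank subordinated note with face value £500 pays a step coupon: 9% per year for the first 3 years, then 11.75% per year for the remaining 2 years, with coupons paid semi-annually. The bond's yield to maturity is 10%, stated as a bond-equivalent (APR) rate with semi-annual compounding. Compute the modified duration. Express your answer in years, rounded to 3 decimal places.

Periodic yield y = 0.05. First find Macaulay duration:
  t   CF        PV=CF/(1+0.05)^t    t·PV
  1       22.500        21.4286        21.4286
  2       22.500        20.4082        40.8163
  3       22.500        19.4363        58.3090
  4       22.500        18.5108        74.0432
  5       22.500        17.6293        88.1467
  6       22.500        16.7898       100.7391
  7       29.375        20.8763       146.1338
  8       29.375        19.8822       159.0573
  9       29.375        18.9354       170.4185
  10     529.375       324.9903     3,249.9033
  Σ                    498.8872     4,108.9958
P = 498.8872; Macaulay duration = 4,108.9958 / 498.8872 = 8.23632 half-year periods = 4.11816 years.
Modified duration = D_Mac / (1 + y) = 4.11816 / 1.05 = 3.92206 years.

3.922 years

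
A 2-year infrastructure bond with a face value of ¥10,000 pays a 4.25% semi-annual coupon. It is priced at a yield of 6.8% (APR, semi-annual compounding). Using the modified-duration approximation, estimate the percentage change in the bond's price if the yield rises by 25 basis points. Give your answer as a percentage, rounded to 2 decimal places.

Periodic yield y = 0.034. Modified duration first:
  t   CF        PV=CF/(1+0.034)^t    t·PV
  1       212.50       205.5126       205.5126
  2       212.50       198.7549       397.5098
  3       212.50       192.2194       576.6583
  4    10,212.50     8,934.0816    35,736.3264
  Σ                  9,530.5685    36,916.0071
P = 9,530.5685; D_Mac = 3.87343 half-year periods = 1.93672 yrs; D_mod = 1.93672/(1+0.034) = 1.87303 yrs.
ΔP/P ≈ -D_mod · Δy = -1.87303 × (+0.0025) = -0.004683 = -0.4683%.

-0.47%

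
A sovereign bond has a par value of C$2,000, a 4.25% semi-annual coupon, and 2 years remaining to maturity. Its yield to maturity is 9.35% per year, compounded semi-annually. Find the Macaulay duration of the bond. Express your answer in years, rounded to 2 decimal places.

1.93 years

Periodic yield y = 0.04675. Discount each cash flow and weight by its period:
  t   CF        PV=CF/(1+0.04675)^t    t·PV
  1        42.50        40.6019        40.6019
  2        42.50        38.7885        77.5770
  3        42.50        37.0561       111.1684
  4     2,042.50     1,701.3364     6,805.3455
  Σ                  1,817.7829     7,034.6927
Price P = Σ PV = 1,817.7829.
Macaulay duration = Σ(t·PV) / P = 7,034.6927 / 1,817.7829 = 3.86993 half-year periods.
In years: 3.86993 / 2 = 1.93497 years.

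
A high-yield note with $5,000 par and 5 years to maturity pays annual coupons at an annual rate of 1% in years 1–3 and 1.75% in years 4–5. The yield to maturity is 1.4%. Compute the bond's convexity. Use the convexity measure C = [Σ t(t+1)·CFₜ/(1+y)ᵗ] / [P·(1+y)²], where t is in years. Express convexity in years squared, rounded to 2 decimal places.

With y = 0.014:
  t   CF        PV=CF/(1+0.014)^t    t·PV        t(t+1)·PV
  1        50.00        49.3097        49.3097          98.6193
  2        50.00        48.6289        97.2577         291.7732
  3        50.00        47.9575       143.8724         575.4895
  4        87.50        82.7668       331.0673       1,655.3363
  5     5,087.50     4,745.8570    23,729.2850     142,375.7097
  Σ                  4,974.5198    24,350.7920     144,996.9279
P = 4,974.5198.
Convexity = Σ t(t+1)·PV / [P·(1+y)²] = 144,996.9279 / (4,974.5198 × 1.028196) = 28.34861.

28.35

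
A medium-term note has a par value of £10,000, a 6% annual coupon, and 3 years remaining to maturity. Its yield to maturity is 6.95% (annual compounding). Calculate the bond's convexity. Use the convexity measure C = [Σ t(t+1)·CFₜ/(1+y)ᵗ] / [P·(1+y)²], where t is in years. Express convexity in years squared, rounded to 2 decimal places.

9.71

With y = 0.0695:
  t   CF        PV=CF/(1+0.0695)^t    t·PV        t(t+1)·PV
  1       600.00       561.0098       561.0098       1,122.0196
  2       600.00       524.5534     1,049.1067       3,147.3202
  3    10,600.00     8,664.8989    25,994.6966     103,978.7865
  Σ                  9,750.4621    27,604.8132     108,248.1263
P = 9,750.4621.
Convexity = Σ t(t+1)·PV / [P·(1+y)²] = 108,248.1263 / (9,750.4621 × 1.143830) = 9.70585.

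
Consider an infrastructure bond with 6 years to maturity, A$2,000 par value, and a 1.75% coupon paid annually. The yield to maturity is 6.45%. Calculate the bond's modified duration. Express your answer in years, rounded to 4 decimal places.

5.3596 years

Periodic yield y = 0.0645. First find Macaulay duration:
  t   CF        PV=CF/(1+0.0645)^t    t·PV
  1        35.00        32.8793        32.8793
  2        35.00        30.8871        61.7741
  3        35.00        29.0156        87.0467
  4        35.00        27.2575       109.0298
  5        35.00        25.6059       128.0294
  6     2,035.00     1,398.5900     8,391.5400
  Σ                  1,544.2353     8,810.2994
P = 1,544.2353; Macaulay duration = 8,810.2994 / 1,544.2353 = 5.70528 years.
Modified duration = D_Mac / (1 + y) = 5.70528 / 1.0645 = 5.35959 years.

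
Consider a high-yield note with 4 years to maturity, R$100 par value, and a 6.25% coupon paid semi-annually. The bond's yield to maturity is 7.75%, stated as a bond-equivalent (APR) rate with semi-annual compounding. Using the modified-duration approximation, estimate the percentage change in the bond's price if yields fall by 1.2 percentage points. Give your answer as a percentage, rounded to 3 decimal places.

Periodic yield y = 0.03875. Modified duration first:
  t   CF        PV=CF/(1+0.03875)^t    t·PV
  1        3.125         3.0084         3.0084
  2        3.125         2.8962         5.7924
  3        3.125         2.7882         8.3645
  4        3.125         2.6841        10.7366
  5        3.125         2.5840        12.9201
  6        3.125         2.4876        14.9257
  7        3.125         2.3948        16.7637
  8      103.125        76.0809       608.6472
  Σ                     94.9243       681.1586
P = 94.9243; D_Mac = 7.17581 half-year periods = 3.58791 yrs; D_mod = 3.58791/(1+0.03875) = 3.45406 yrs.
ΔP/P ≈ -D_mod · Δy = -3.45406 × (-0.012) = +0.041449 = +4.1449%.

+4.145%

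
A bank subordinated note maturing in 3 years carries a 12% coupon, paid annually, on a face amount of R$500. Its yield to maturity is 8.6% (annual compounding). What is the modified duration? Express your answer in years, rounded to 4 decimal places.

2.4890 years

Periodic yield y = 0.086. First find Macaulay duration:
  t   CF        PV=CF/(1+0.086)^t    t·PV
  1        60.00        55.2486        55.2486
  2        60.00        50.8735       101.7470
  3       560.00       437.2185     1,311.6556
  Σ                    543.3406     1,468.6512
P = 543.3406; Macaulay duration = 1,468.6512 / 543.3406 = 2.70300 years.
Modified duration = D_Mac / (1 + y) = 2.70300 / 1.086 = 2.48895 years.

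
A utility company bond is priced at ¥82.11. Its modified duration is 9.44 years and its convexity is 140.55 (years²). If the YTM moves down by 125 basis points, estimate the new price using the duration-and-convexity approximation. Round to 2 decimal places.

Duration effect: -D_mod·Δy = -9.44 × (-0.0125) = +0.118000
Convexity effect: ½·C·(Δy)² = 0.5 × 140.55 × (-0.0125)² = +0.01098046875
ΔP/P ≈ +0.118000 + 0.01098046875 = +0.12898046875
New price ≈ 82.11 × (1 + 0.12898046875) = 92.7005862890625.

¥92.70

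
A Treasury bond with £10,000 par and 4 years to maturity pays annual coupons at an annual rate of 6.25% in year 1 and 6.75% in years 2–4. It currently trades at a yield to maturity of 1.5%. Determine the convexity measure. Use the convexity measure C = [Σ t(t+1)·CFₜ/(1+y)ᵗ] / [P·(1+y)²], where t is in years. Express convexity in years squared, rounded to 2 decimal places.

17.35

With y = 0.015:
  t   CF        PV=CF/(1+0.015)^t    t·PV        t(t+1)·PV
  1       625.00       615.7635       615.7635       1,231.5271
  2       675.00       655.1967     1,310.3934       3,931.1801
  3       675.00       645.5140     1,936.5419       7,746.1676
  4    10,675.00    10,057.8167    40,231.2666     201,156.3332
  Σ                 11,974.2909    44,093.9655     214,065.2080
P = 11,974.2909.
Convexity = Σ t(t+1)·PV / [P·(1+y)²] = 214,065.2080 / (11,974.2909 × 1.030225) = 17.35259.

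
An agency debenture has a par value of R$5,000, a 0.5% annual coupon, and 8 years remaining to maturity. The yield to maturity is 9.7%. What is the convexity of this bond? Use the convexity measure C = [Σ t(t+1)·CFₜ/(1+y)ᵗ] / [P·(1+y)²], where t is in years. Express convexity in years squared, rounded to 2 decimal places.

With y = 0.097:
  t   CF        PV=CF/(1+0.097)^t    t·PV        t(t+1)·PV
  1        25.00        22.7894        22.7894          45.5789
  2        25.00        20.7743        41.5486         124.6459
  3        25.00        18.9374        56.8122         227.2487
  4        25.00        17.2629        69.0516         345.2578
  5        25.00        15.7365        78.6823         472.0936
  6        25.00        14.3450        86.0699         602.4896
  7        25.00        13.0766        91.5359         732.2875
  8     5,025.00     2,395.9792    19,167.8337     172,510.5032
  Σ                  2,518.9012    19,614.3236     175,060.1051
P = 2,518.9012.
Convexity = Σ t(t+1)·PV / [P·(1+y)²] = 175,060.1051 / (2,518.9012 × 1.203409) = 57.75144.

57.75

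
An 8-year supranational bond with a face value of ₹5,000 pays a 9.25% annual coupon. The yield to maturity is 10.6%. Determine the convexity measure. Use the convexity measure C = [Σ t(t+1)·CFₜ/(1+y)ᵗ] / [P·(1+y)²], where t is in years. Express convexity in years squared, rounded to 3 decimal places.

With y = 0.106:
  t   CF        PV=CF/(1+0.106)^t    t·PV        t(t+1)·PV
  1       462.50       418.1736       418.1736         836.3472
  2       462.50       378.0955       756.1910       2,268.5729
  3       462.50       341.8585     1,025.5754       4,102.3017
  4       462.50       309.0945     1,236.3779       6,181.8893
  5       462.50       279.4706     1,397.3529       8,384.1175
  6       462.50       252.6859     1,516.1153      10,612.8070
  7       462.50       228.4682     1,599.2777      12,794.2218
  8     5,462.50     2,439.7787    19,518.2295     175,664.0659
  Σ                  4,647.6254    27,467.2933     220,844.3233
P = 4,647.6254.
Convexity = Σ t(t+1)·PV / [P·(1+y)²] = 220,844.3233 / (4,647.6254 × 1.223236) = 38.84587.

38.846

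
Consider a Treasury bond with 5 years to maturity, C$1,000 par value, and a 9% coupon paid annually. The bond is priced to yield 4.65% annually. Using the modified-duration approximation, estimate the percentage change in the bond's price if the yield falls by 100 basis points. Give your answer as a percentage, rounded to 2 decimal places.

+4.12%

Periodic yield y = 0.0465. Modified duration first:
  t   CF        PV=CF/(1+0.0465)^t    t·PV
  1        90.00        86.0010        86.0010
  2        90.00        82.1796       164.3592
  3        90.00        78.5280       235.5841
  4        90.00        75.0387       300.1550
  5     1,090.00       868.4210     4,342.1052
  Σ                  1,190.1684     5,128.2045
P = 1,190.1684; D_Mac = 4.30881 yrs; D_mod = 4.30881/(1+0.0465) = 4.11735 yrs.
ΔP/P ≈ -D_mod · Δy = -4.11735 × (-0.01) = +0.041173 = +4.1173%.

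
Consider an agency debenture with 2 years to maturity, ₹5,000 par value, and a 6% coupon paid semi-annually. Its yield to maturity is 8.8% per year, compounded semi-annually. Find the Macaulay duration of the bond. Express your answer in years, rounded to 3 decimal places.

Periodic yield y = 0.044. Discount each cash flow and weight by its period:
  t   CF        PV=CF/(1+0.044)^t    t·PV
  1       150.00       143.6782       143.6782
  2       150.00       137.6228       275.2455
  3       150.00       131.8226       395.4677
  4     5,150.00     4,335.1610    17,340.6441
  Σ                  4,748.2845    18,155.0355
Price P = Σ PV = 4,748.2845.
Macaulay duration = Σ(t·PV) / P = 18,155.0355 / 4,748.2845 = 3.82349 half-year periods.
In years: 3.82349 / 2 = 1.91175 years.

1.912 years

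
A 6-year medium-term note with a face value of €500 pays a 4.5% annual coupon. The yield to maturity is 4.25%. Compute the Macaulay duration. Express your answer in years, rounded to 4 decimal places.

5.3945 years

Periodic yield y = 0.0425. Discount each cash flow and weight by its year:
  t   CF        PV=CF/(1+0.0425)^t    t·PV
  1        22.50        21.5827        21.5827
  2        22.50        20.7029        41.4057
  3        22.50        19.8589        59.5766
  4        22.50        19.0493        76.1971
  5        22.50        18.2727        91.3634
  6       522.50       407.0333     2,442.1996
  Σ                    506.4997     2,732.3251
Price P = Σ PV = 506.4997.
Macaulay duration = Σ(t·PV) / P = 2,732.3251 / 506.4997 = 5.39452 years.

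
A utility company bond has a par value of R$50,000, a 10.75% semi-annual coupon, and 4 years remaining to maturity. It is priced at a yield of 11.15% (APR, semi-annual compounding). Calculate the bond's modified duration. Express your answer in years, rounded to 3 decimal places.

Periodic yield y = 0.05575. First find Macaulay duration:
  t   CF        PV=CF/(1+0.05575)^t    t·PV
  1     2,687.50     2,545.5837     2,545.5837
  2     2,687.50     2,411.1615     4,822.3229
  3     2,687.50     2,283.8375     6,851.5125
  4     2,687.50     2,163.2371     8,652.9482
  5     2,687.50     2,049.0050    10,245.0251
  6     2,687.50     1,940.8051    11,644.8308
  7     2,687.50     1,838.3189    12,868.2320
  8    52,687.50    34,136.4906   273,091.9246
  Σ                 49,368.4393   330,722.3799
P = 49,368.4393; Macaulay duration = 330,722.3799 / 49,368.4393 = 6.69906 half-year periods = 3.34953 years.
Modified duration = D_Mac / (1 + y) = 3.34953 / 1.05575 = 3.17266 years.

3.173 years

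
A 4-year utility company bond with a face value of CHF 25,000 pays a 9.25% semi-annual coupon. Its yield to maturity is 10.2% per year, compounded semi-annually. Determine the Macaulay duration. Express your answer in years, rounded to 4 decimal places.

Periodic yield y = 0.051. Discount each cash flow and weight by its period:
  t   CF        PV=CF/(1+0.051)^t    t·PV
  1     1,156.25     1,100.1427     1,100.1427
  2     1,156.25     1,046.7581     2,093.5161
  3     1,156.25       995.9639     2,987.8917
  4     1,156.25       947.6345     3,790.5382
  5     1,156.25       901.6504     4,508.2519
  6     1,156.25       857.8976     5,147.3856
  7     1,156.25       816.2679     5,713.8755
  8    26,156.25    17,569.2714   140,554.1711
  Σ                 24,235.5865   165,895.7728
Price P = Σ PV = 24,235.5865.
Macaulay duration = Σ(t·PV) / P = 165,895.7728 / 24,235.5865 = 6.84513 half-year periods.
In years: 6.84513 / 2 = 3.42257 years.

3.4226 years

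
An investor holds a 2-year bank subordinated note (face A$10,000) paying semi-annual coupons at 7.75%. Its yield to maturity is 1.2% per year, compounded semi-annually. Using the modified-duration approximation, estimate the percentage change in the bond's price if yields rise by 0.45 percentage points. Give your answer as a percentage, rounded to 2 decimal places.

Periodic yield y = 0.006. Modified duration first:
  t   CF        PV=CF/(1+0.006)^t    t·PV
  1       387.50       385.1889       385.1889
  2       387.50       382.8915       765.7830
  3       387.50       380.6079     1,141.8236
  4    10,387.50    10,141.8951    40,567.5804
  Σ                 11,290.5833    42,860.3759
P = 11,290.5833; D_Mac = 3.79612 half-year periods = 1.89806 yrs; D_mod = 1.89806/(1+0.006) = 1.88674 yrs.
ΔP/P ≈ -D_mod · Δy = -1.88674 × (+0.0045) = -0.008490 = -0.8490%.

-0.85%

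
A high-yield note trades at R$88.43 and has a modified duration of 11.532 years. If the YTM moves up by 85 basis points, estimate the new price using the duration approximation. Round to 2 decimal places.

Duration approximation: ΔP/P ≈ -D_mod · Δy = -11.532 × (+0.0085) = -0.098022.
New price ≈ 88.43 × (1 - 0.098022) = 79.76191454.

R$79.76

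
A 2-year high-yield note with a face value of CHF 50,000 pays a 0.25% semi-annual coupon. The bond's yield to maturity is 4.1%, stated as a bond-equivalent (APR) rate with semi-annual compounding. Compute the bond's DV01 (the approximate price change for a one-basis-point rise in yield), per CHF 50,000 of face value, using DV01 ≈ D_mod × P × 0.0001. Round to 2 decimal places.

Periodic yield y = 0.0205.
  t   CF        PV=CF/(1+0.0205)^t    t·PV
  1        62.50        61.2445        61.2445
  2        62.50        60.0142       120.0284
  3        62.50        58.8086       176.4259
  4    50,062.50    46,159.4364   184,637.7455
  Σ                 46,339.5037   184,995.4442
P = 46,339.5037; D_Mac = 3.99218 half-year periods = 1.99609 yrs; D_mod = 1.95599 yrs.
DV01 ≈ 1.95599 × 46,339.5037 × 0.0001 = 9.063961.

CHF 9.06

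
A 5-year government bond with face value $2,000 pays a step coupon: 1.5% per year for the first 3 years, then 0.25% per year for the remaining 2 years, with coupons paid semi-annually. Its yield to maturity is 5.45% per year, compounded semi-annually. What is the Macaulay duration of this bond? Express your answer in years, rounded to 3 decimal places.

4.830 years

Periodic yield y = 0.02725. Discount each cash flow and weight by its period:
  t   CF        PV=CF/(1+0.02725)^t    t·PV
  1        15.00        14.6021        14.6021
  2        15.00        14.2147        28.4295
  3        15.00        13.8377        41.5130
  4        15.00        13.4706        53.8824
  5        15.00        13.1133        65.5663
  6        15.00        12.7654        76.5924
  7         2.50         2.0711        14.4979
  8         2.50         2.0162        16.1295
  9         2.50         1.9627        17.6643
  10    2,002.50     1,530.4214    15,304.2138
  Σ                  1,618.4751    15,633.0912
Price P = Σ PV = 1,618.4751.
Macaulay duration = Σ(t·PV) / P = 15,633.0912 / 1,618.4751 = 9.65915 half-year periods.
In years: 9.65915 / 2 = 4.82957 years.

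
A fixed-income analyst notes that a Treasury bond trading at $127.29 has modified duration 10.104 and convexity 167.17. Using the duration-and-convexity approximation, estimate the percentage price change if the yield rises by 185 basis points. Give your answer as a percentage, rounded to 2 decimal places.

Duration effect: -D_mod·Δy = -10.104 × (+0.0185) = -0.186924
Convexity effect: ½·C·(Δy)² = 0.5 × 167.17 × (0.0185)² = +0.02860696625
ΔP/P ≈ -0.186924 + 0.02860696625 = -0.15831703375
= -15.831703375%.

-15.83%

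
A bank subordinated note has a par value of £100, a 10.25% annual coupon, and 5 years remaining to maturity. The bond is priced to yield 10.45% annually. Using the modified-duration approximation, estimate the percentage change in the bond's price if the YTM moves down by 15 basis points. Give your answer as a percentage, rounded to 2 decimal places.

+0.56%

Periodic yield y = 0.1045. Modified duration first:
  t   CF        PV=CF/(1+0.1045)^t    t·PV
  1        10.25         9.2802         9.2802
  2        10.25         8.4022        16.8044
  3        10.25         7.6072        22.8217
  4        10.25         6.8875        27.5500
  5       110.25        67.0733       335.3667
  Σ                     99.2505       411.8230
P = 99.2505; D_Mac = 4.14933 yrs; D_mod = 4.14933/(1+0.1045) = 3.75675 yrs.
ΔP/P ≈ -D_mod · Δy = -3.75675 × (-0.0015) = +0.005635 = +0.5635%.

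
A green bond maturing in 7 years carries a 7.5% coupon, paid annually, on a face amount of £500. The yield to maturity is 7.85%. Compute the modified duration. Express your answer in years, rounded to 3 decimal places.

5.267 years

Periodic yield y = 0.0785. First find Macaulay duration:
  t   CF        PV=CF/(1+0.0785)^t    t·PV
  1        37.50        34.7705        34.7705
  2        37.50        32.2397        64.4794
  3        37.50        29.8931        89.6793
  4        37.50        27.7173       110.8691
  5        37.50        25.6998       128.4992
  6        37.50        23.8292       142.9755
  7       537.50       316.6922     2,216.8457
  Σ                    490.8419     2,788.1187
P = 490.8419; Macaulay duration = 2,788.1187 / 490.8419 = 5.68028 years.
Modified duration = D_Mac / (1 + y) = 5.68028 / 1.0785 = 5.26683 years.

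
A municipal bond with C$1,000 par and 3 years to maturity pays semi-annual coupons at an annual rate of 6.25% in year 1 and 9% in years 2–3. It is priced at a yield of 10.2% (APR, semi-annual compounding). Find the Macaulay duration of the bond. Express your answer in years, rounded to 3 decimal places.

Periodic yield y = 0.051. Discount each cash flow and weight by its period:
  t   CF        PV=CF/(1+0.051)^t    t·PV
  1        31.25        29.7336        29.7336
  2        31.25        28.2908        56.5815
  3        45.00        38.7618       116.2855
  4        45.00        36.8809       147.5236
  5        45.00        35.0913       175.4563
  6     1,045.00       775.3539     4,652.1236
  Σ                    944.1123     5,177.7042
Price P = Σ PV = 944.1123.
Macaulay duration = Σ(t·PV) / P = 5,177.7042 / 944.1123 = 5.48420 half-year periods.
In years: 5.48420 / 2 = 2.74210 years.

2.742 years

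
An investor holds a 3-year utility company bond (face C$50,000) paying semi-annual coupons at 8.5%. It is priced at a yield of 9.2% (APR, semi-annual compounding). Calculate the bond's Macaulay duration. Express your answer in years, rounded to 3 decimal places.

2.707 years

Periodic yield y = 0.046. Discount each cash flow and weight by its period:
  t   CF        PV=CF/(1+0.046)^t    t·PV
  1     2,125.00     2,031.5488     2,031.5488
  2     2,125.00     1,942.2072     3,884.4144
  3     2,125.00     1,856.7947     5,570.3840
  4     2,125.00     1,775.1383     7,100.5532
  5     2,125.00     1,697.0730     8,485.3648
  6    52,125.00    39,797.5155   238,785.0931
  Σ                 49,100.2774   265,857.3583
Price P = Σ PV = 49,100.2774.
Macaulay duration = Σ(t·PV) / P = 265,857.3583 / 49,100.2774 = 5.41458 half-year periods.
In years: 5.41458 / 2 = 2.70729 years.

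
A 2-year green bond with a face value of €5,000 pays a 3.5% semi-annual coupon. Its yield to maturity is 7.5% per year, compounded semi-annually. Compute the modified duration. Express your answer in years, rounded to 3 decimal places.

Periodic yield y = 0.0375. First find Macaulay duration:
  t   CF        PV=CF/(1+0.0375)^t    t·PV
  1        87.50        84.3373        84.3373
  2        87.50        81.2890       162.5780
  3        87.50        78.3509       235.0526
  4     5,087.50     4,390.8844    17,563.5375
  Σ                  4,634.8616    18,045.5054
P = 4,634.8616; Macaulay duration = 18,045.5054 / 4,634.8616 = 3.89343 half-year periods = 1.94671 years.
Modified duration = D_Mac / (1 + y) = 1.94671 / 1.0375 = 1.87635 years.

1.876 years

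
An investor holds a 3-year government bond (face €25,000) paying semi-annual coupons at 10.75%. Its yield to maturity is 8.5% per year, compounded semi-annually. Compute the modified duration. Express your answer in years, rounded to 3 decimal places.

2.546 years

Periodic yield y = 0.0425. First find Macaulay duration:
  t   CF        PV=CF/(1+0.0425)^t    t·PV
  1     1,343.75     1,288.9688     1,288.9688
  2     1,343.75     1,236.4209     2,472.8419
  3     1,343.75     1,186.0153     3,558.0459
  4     1,343.75     1,137.6645     4,550.6582
  5     1,343.75     1,091.2849     5,456.4247
  6    26,343.75    20,522.0724   123,132.4341
  Σ                 26,462.4269   140,459.3735
P = 26,462.4269; Macaulay duration = 140,459.3735 / 26,462.4269 = 5.30788 half-year periods = 2.65394 years.
Modified duration = D_Mac / (1 + y) = 2.65394 / 1.0425 = 2.54575 years.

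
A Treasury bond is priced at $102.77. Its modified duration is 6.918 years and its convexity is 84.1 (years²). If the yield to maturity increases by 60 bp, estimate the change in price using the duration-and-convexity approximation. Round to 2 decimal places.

Duration effect: -D_mod·Δy = -6.918 × (+0.006) = -0.041508
Convexity effect: ½·C·(Δy)² = 0.5 × 84.1 × (0.006)² = +0.0015138
ΔP/P ≈ -0.041508 + 0.0015138 = -0.0399942
ΔP ≈ 102.77 × (-0.0399942) = -4.110203934.

-$4.11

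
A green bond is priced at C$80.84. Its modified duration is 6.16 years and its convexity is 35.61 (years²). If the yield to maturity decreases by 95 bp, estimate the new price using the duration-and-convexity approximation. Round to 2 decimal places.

Duration effect: -D_mod·Δy = -6.16 × (-0.0095) = +0.058520
Convexity effect: ½·C·(Δy)² = 0.5 × 35.61 × (-0.0095)² = +0.00160690125
ΔP/P ≈ +0.058520 + 0.00160690125 = +0.06012690125
New price ≈ 80.84 × (1 + 0.06012690125) = 85.70065869705.

C$85.70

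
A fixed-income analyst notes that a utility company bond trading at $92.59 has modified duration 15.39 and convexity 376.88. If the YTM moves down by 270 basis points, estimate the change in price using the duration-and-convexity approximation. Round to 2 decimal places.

Duration effect: -D_mod·Δy = -15.39 × (-0.027) = +0.415530
Convexity effect: ½·C·(Δy)² = 0.5 × 376.88 × (-0.027)² = +0.13737276
ΔP/P ≈ +0.415530 + 0.13737276 = +0.55290276
ΔP ≈ 92.59 × (+0.55290276) = +51.1932665484.

+$51.19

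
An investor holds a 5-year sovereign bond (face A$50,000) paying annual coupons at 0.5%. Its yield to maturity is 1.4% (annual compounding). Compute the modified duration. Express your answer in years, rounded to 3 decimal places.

4.881 years

Periodic yield y = 0.014. First find Macaulay duration:
  t   CF        PV=CF/(1+0.014)^t    t·PV
  1       250.00       246.5483       246.5483
  2       250.00       243.1443       486.2886
  3       250.00       239.7873       719.3618
  4       250.00       236.4766       945.9064
  5    50,250.00    46,875.5408   234,377.7040
  Σ                 47,841.4973   236,775.8092
P = 47,841.4973; Macaulay duration = 236,775.8092 / 47,841.4973 = 4.94917 years.
Modified duration = D_Mac / (1 + y) = 4.94917 / 1.014 = 4.88084 years.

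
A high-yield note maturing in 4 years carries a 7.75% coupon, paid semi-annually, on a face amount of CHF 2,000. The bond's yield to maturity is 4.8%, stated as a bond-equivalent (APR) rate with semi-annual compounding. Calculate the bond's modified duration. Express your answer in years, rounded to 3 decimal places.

Periodic yield y = 0.024. First find Macaulay duration:
  t   CF        PV=CF/(1+0.024)^t    t·PV
  1        77.50        75.6836        75.6836
  2        77.50        73.9098       147.8195
  3        77.50        72.1775       216.5325
  4        77.50        70.4858       281.9434
  5        77.50        68.8338       344.1691
  6        77.50        67.2205       403.3232
  7        77.50        65.6451       459.5154
  8     2,077.50     1,718.4677    13,747.7418
  Σ                  2,212.4238    15,676.7285
P = 2,212.4238; Macaulay duration = 15,676.7285 / 2,212.4238 = 7.08577 half-year periods = 3.54289 years.
Modified duration = D_Mac / (1 + y) = 3.54289 / 1.024 = 3.45985 years.

3.460 years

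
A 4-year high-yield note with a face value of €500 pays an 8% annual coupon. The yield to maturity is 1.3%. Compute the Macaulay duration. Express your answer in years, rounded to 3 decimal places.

3.627 years

Periodic yield y = 0.013. Discount each cash flow and weight by its year:
  t   CF        PV=CF/(1+0.013)^t    t·PV
  1        40.00        39.4867        39.4867
  2        40.00        38.9799        77.9599
  3        40.00        38.4797       115.4391
  4       540.00       512.8094     2,051.2376
  Σ                    629.7557     2,284.1232
Price P = Σ PV = 629.7557.
Macaulay duration = Σ(t·PV) / P = 2,284.1232 / 629.7557 = 3.62700 years.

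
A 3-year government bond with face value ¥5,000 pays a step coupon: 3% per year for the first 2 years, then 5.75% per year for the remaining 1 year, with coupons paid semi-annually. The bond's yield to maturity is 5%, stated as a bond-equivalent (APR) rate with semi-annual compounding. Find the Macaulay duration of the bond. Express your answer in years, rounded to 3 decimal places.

Periodic yield y = 0.025. Discount each cash flow and weight by its period:
  t   CF        PV=CF/(1+0.025)^t    t·PV
  1        75.00        73.1707        73.1707
  2        75.00        71.3861       142.7722
  3        75.00        69.6450       208.9349
  4        75.00        67.9463       271.7852
  5       143.75       127.0541       635.2703
  6     5,143.75     4,435.4395    26,612.6370
  Σ                  4,844.6416    27,944.5702
Price P = Σ PV = 4,844.6416.
Macaulay duration = Σ(t·PV) / P = 27,944.5702 / 4,844.6416 = 5.76814 half-year periods.
In years: 5.76814 / 2 = 2.88407 years.

2.884 years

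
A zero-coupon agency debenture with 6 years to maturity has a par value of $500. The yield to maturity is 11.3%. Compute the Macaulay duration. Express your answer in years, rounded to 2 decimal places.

A zero-coupon bond has a single cash flow at maturity, so its Macaulay duration equals its maturity: 6 years.

6.00 years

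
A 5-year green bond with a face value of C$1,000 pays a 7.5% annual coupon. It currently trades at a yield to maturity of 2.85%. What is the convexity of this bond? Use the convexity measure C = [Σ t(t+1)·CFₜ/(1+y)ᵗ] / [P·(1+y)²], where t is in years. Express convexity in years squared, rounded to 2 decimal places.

With y = 0.0285:
  t   CF        PV=CF/(1+0.0285)^t    t·PV        t(t+1)·PV
  1        75.00        72.9217        72.9217         145.8435
  2        75.00        70.9011       141.8021         425.4063
  3        75.00        68.9364       206.8091         827.2364
  4        75.00        67.0261       268.1045       1,340.5224
  5     1,075.00       934.0863     4,670.4313      28,022.5878
  Σ                  1,213.8715     5,360.0687      30,761.5964
P = 1,213.8715.
Convexity = Σ t(t+1)·PV / [P·(1+y)²] = 30,761.5964 / (1,213.8715 × 1.057812) = 23.95673.

23.96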